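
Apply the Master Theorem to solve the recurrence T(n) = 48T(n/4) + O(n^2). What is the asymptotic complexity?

Master Theorem for T(n) = 48T(n/4) + O(n^2):

a = 48, b = 4, c = 2
log_b(a) = log_4(48) = 2.7925

Case 1: c = 2 < log_4(48) = 2.7925
T(n) = O(n^(log_4 48))

For T(n) = 48T(n/4) + O(n^2): log_4(48) = 2.7925. This is Case 1 of the Master Theorem (c < log_b(a), work dominated by leaves), giving O(n^(log_4 48)).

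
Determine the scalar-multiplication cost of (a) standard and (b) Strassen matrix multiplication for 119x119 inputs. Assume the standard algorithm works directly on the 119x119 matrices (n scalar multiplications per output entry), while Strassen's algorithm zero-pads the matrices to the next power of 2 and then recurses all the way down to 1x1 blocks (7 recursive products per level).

Matrix multiplication for 119x119 matrices:

Strassen's algorithm requires power-of-2 dimensions. Pad 119x119 to 128x128 (next power of 2).

Standard algorithm: 119^3 = 1685159 multiplications
Strassen's algorithm: 7^(log2(128)) = 7^7 = 823543 multiplications
Savings: 1685159 - 823543 = 861616 multiplications

Standard: 1685159 multiplications (119^3). Strassen: 823543 multiplications (7^7, after padding to 128x128). Strassen reduces 8 recursive multiplications to 7 at each level.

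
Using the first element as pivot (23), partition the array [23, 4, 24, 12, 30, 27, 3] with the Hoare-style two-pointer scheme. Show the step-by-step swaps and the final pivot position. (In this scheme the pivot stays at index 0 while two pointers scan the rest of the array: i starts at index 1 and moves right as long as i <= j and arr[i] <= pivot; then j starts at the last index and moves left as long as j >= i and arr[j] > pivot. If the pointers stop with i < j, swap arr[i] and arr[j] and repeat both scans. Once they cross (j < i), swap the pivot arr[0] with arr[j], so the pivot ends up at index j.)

Hoare-style two-pointer partition with pivot = 23:

Initial array: [23, 4, 24, 12, 30, 27, 3]

Pointers start at i = 1, j = 6.
i stops at index 2 (arr[2]=24 > 23), j stops at index 6 (arr[6]=3 <= 23): swap arr[2] and arr[6], array becomes [23, 4, 3, 12, 30, 27, 24]
i ends at 4, j ends at 3: the pointers have crossed (j < i), so scanning stops.

Swap pivot arr[0] with arr[3] to place pivot at position 3: [12, 4, 3, 23, 30, 27, 24]
Pivot position: 3

After partitioning with pivot 23, the array becomes [12, 4, 3, 23, 30, 27, 24]. The pivot is placed at index 3. All elements to the left of the pivot are <= 23, and all elements to the right are > 23.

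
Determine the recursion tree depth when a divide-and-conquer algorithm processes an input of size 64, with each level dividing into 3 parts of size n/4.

For divide and conquer with division factor 4:

Problem sizes at each level:
Level 0: 64
Level 1: 16
Level 2: 4
Level 3: 1

The root is level 0 and the size-1 base case is level 3 (the tree spans levels 0 through 3, i.e. 4 levels counting the root), so the depth is the number of divisions: log_4(64) = 3

The recursion tree depth is log_4(64) = 3. At each level, the problem size is divided by 4, so it takes 3 divisions to reduce to a base case of size 1. The algorithm makes 3 recursive calls at each level.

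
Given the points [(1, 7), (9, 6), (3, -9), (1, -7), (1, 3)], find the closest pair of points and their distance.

Computing all pairwise distances among 5 points:

d((1, 7), (9, 6)) = 8.0623
d((1, 7), (3, -9)) = 16.1245
d((1, 7), (1, -7)) = 14.0
d((1, 7), (1, 3)) = 4.0
d((9, 6), (3, -9)) = 16.1555
d((9, 6), (1, -7)) = 15.2643
d((9, 6), (1, 3)) = 8.544
d((3, -9), (1, -7)) = 2.8284 <-- minimum
d((3, -9), (1, 3)) = 12.1655
d((1, -7), (1, 3)) = 10.0

Closest pair: (3, -9) and (1, -7) with distance 2.8284

The closest pair is (3, -9) and (1, -7) with Euclidean distance 2.8284. For 5 points, brute-force pairwise comparison is shown above. For large n, the divide-and-conquer algorithm (sort by x, recurse on halves, check the dividing strip) achieves O(n log n).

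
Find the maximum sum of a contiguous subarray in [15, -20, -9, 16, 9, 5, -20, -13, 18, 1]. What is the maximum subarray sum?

Using Kadane's algorithm on [15, -20, -9, 16, 9, 5, -20, -13, 18, 1]:

Scanning through the array:
Position 1 (value -20): max_ending_here = -5, max_so_far = 15
Position 2 (value -9): max_ending_here = -9, max_so_far = 15
Position 3 (value 16): max_ending_here = 16, max_so_far = 16
Position 4 (value 9): max_ending_here = 25, max_so_far = 25
Position 5 (value 5): max_ending_here = 30, max_so_far = 30
Position 6 (value -20): max_ending_here = 10, max_so_far = 30
Position 7 (value -13): max_ending_here = -3, max_so_far = 30
Position 8 (value 18): max_ending_here = 18, max_so_far = 30
Position 9 (value 1): max_ending_here = 19, max_so_far = 30

Maximum subarray: [16, 9, 5]
Maximum sum: 30

The maximum subarray is [16, 9, 5] with sum 30. This subarray runs from index 3 to index 5.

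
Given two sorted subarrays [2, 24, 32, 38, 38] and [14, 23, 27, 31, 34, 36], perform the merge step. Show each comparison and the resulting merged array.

Merging process:

Compare 2 vs 14: take 2 from left. Merged: [2]
Compare 24 vs 14: take 14 from right. Merged: [2, 14]
Compare 24 vs 23: take 23 from right. Merged: [2, 14, 23]
Compare 24 vs 27: take 24 from left. Merged: [2, 14, 23, 24]
Compare 32 vs 27: take 27 from right. Merged: [2, 14, 23, 24, 27]
Compare 32 vs 31: take 31 from right. Merged: [2, 14, 23, 24, 27, 31]
Compare 32 vs 34: take 32 from left. Merged: [2, 14, 23, 24, 27, 31, 32]
Compare 38 vs 34: take 34 from right. Merged: [2, 14, 23, 24, 27, 31, 32, 34]
Compare 38 vs 36: take 36 from right. Merged: [2, 14, 23, 24, 27, 31, 32, 34, 36]
Append remaining from left: [38, 38]. Merged: [2, 14, 23, 24, 27, 31, 32, 34, 36, 38, 38]

Final merged array: [2, 14, 23, 24, 27, 31, 32, 34, 36, 38, 38]
Total comparisons: 9

The merged array is [2, 14, 23, 24, 27, 31, 32, 34, 36, 38, 38], requiring 9 comparisons. The merge step runs in O(n) time where n is the total number of elements.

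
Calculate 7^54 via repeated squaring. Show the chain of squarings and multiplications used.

Computing 7^54 by squaring (build up from 7^1; each line after the first costs one multiplication):

7^1 = 7
7^2 = (7^1)^2 = 7^2 = 49
7^3 = 7 * 7^2 = 7 * 49 = 343
7^6 = (7^3)^2 = 343^2 = 117649
7^12 = (7^6)^2 = 117649^2 = 13841287201
7^13 = 7 * 7^12 = 7 * 13841287201 = 96889010407
7^26 = (7^13)^2 = 96889010407^2 = 9387480337647754305649
7^27 = 7 * 7^26 = 7 * 9387480337647754305649 = 65712362363534280139543
7^54 = (7^27)^2 = 65712362363534280139543^2 = 4318114567396436564035293097707728087552248849

Result: 4318114567396436564035293097707728087552248849
Multiplications needed: 8 (8 lines after 7^1)

7^54 = 4318114567396436564035293097707728087552248849. Using exponentiation by squaring, this requires 8 multiplications. The key idea: if the exponent is even, square the half-power; if odd, multiply by the base once.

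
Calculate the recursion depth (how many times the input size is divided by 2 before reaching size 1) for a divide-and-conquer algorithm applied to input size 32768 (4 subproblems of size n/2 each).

For divide and conquer with division factor 2:

Problem sizes at each level:
Level 0: 32768
Level 1: 16384
Level 2: 8192
Level 3: 4096
Level 4: 2048
Level 5: 1024
Level 6: 512
Level 7: 256
Level 8: 128
Level 9: 64
Level 10: 32
Level 11: 16
Level 12: 8
Level 13: 4
Level 14: 2
Level 15: 1

The root is level 0 and the size-1 base case is level 15 (the tree spans levels 0 through 15, i.e. 16 levels counting the root), so the depth is the number of divisions: log_2(32768) = 15

The recursion tree depth is log_2(32768) = 15. At each level, the problem size is divided by 2, so it takes 15 divisions to reduce to a base case of size 1. The algorithm makes 4 recursive calls at each level.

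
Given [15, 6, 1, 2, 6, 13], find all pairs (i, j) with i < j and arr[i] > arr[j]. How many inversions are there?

Finding inversions in [15, 6, 1, 2, 6, 13]:

(0, 1): arr[0]=15 > arr[1]=6
(0, 2): arr[0]=15 > arr[2]=1
(0, 3): arr[0]=15 > arr[3]=2
(0, 4): arr[0]=15 > arr[4]=6
(0, 5): arr[0]=15 > arr[5]=13
(1, 2): arr[1]=6 > arr[2]=1
(1, 3): arr[1]=6 > arr[3]=2

Total inversions: 7

The array has 7 inversion(s): (0,1), (0,2), (0,3), (0,4), (0,5), (1,2), (1,3). Each pair (i,j) satisfies i < j and arr[i] > arr[j].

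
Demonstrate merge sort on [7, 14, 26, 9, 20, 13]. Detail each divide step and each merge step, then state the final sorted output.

Merge sort trace:

Split: [7, 14, 26, 9, 20, 13] -> [7, 14, 26] and [9, 20, 13]
  Split: [7, 14, 26] -> [7] and [14, 26]
    Split: [14, 26] -> [14] and [26]
    Merge: [14] + [26] -> [14, 26]
  Merge: [7] + [14, 26] -> [7, 14, 26]
  Split: [9, 20, 13] -> [9] and [20, 13]
    Split: [20, 13] -> [20] and [13]
    Merge: [20] + [13] -> [13, 20]
  Merge: [9] + [13, 20] -> [9, 13, 20]
Merge: [7, 14, 26] + [9, 13, 20] -> [7, 9, 13, 14, 20, 26]

Final sorted array: [7, 9, 13, 14, 20, 26]

The merge sort proceeds by recursively splitting the array and merging sorted halves.
After all merges, the sorted array is [7, 9, 13, 14, 20, 26].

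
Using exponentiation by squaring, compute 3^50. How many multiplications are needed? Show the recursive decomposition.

Computing 3^50 by squaring (build up from 3^1; each line after the first costs one multiplication):

3^1 = 3
3^2 = (3^1)^2 = 3^2 = 9
3^3 = 3 * 3^2 = 3 * 9 = 27
3^6 = (3^3)^2 = 27^2 = 729
3^12 = (3^6)^2 = 729^2 = 531441
3^24 = (3^12)^2 = 531441^2 = 282429536481
3^25 = 3 * 3^24 = 3 * 282429536481 = 847288609443
3^50 = (3^25)^2 = 847288609443^2 = 717897987691852588770249

Result: 717897987691852588770249
Multiplications needed: 7 (7 lines after 3^1)

3^50 = 717897987691852588770249. Using exponentiation by squaring, this requires 7 multiplications. The key idea: if the exponent is even, square the half-power; if odd, multiply by the base once.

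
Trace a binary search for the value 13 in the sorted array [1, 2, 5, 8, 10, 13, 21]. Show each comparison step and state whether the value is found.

Binary search for 13 in [1, 2, 5, 8, 10, 13, 21]:

lo=0, hi=6, mid=3, arr[mid]=8 -> 8 < 13, search right half
lo=4, hi=6, mid=5, arr[mid]=13 -> Found target at index 5!

Binary search finds 13 at index 5 after 2 comparisons. The search repeatedly halves the search space by comparing with the middle element.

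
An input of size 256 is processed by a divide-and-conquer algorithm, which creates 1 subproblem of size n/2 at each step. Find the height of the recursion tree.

For divide and conquer with division factor 2:

Problem sizes at each level:
Level 0: 256
Level 1: 128
Level 2: 64
Level 3: 32
Level 4: 16
Level 5: 8
Level 6: 4
Level 7: 2
Level 8: 1

The root is level 0 and the size-1 base case is level 8 (the tree spans levels 0 through 8, i.e. 9 levels counting the root), so the depth is the number of divisions: log_2(256) = 8

The recursion tree depth is log_2(256) = 8. At each level, the problem size is divided by 2, so it takes 8 divisions to reduce to a base case of size 1. The algorithm makes 1 recursive call at each level.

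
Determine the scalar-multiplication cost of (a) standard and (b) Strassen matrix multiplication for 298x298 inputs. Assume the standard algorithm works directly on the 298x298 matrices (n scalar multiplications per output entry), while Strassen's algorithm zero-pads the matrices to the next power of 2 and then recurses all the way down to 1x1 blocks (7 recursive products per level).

Matrix multiplication for 298x298 matrices:

Strassen's algorithm requires power-of-2 dimensions. Pad 298x298 to 512x512 (next power of 2).

Standard algorithm: 298^3 = 26463592 multiplications
Strassen's algorithm: 7^(log2(512)) = 7^9 = 40353607 multiplications
Difference: 26463592 - 40353607 = -13890015 (Strassen uses MORE here due to padding overhead — for small or just-over-power-of-2 n, padding can outweigh the per-level savings)

Standard: 26463592 multiplications (298^3). Strassen: 40353607 multiplications (7^9, after padding to 512x512). Strassen reduces 8 recursive multiplications to 7 at each level.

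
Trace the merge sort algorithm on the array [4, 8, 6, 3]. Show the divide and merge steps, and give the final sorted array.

Merge sort trace:

Split: [4, 8, 6, 3] -> [4, 8] and [6, 3]
  Split: [4, 8] -> [4] and [8]
  Merge: [4] + [8] -> [4, 8]
  Split: [6, 3] -> [6] and [3]
  Merge: [6] + [3] -> [3, 6]
Merge: [4, 8] + [3, 6] -> [3, 4, 6, 8]

Final sorted array: [3, 4, 6, 8]

The merge sort proceeds by recursively splitting the array and merging sorted halves.
After all merges, the sorted array is [3, 4, 6, 8].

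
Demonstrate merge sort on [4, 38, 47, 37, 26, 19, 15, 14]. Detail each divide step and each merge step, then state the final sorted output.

Merge sort trace:

Split: [4, 38, 47, 37, 26, 19, 15, 14] -> [4, 38, 47, 37] and [26, 19, 15, 14]
  Split: [4, 38, 47, 37] -> [4, 38] and [47, 37]
    Split: [4, 38] -> [4] and [38]
    Merge: [4] + [38] -> [4, 38]
    Split: [47, 37] -> [47] and [37]
    Merge: [47] + [37] -> [37, 47]
  Merge: [4, 38] + [37, 47] -> [4, 37, 38, 47]
  Split: [26, 19, 15, 14] -> [26, 19] and [15, 14]
    Split: [26, 19] -> [26] and [19]
    Merge: [26] + [19] -> [19, 26]
    Split: [15, 14] -> [15] and [14]
    Merge: [15] + [14] -> [14, 15]
  Merge: [19, 26] + [14, 15] -> [14, 15, 19, 26]
Merge: [4, 37, 38, 47] + [14, 15, 19, 26] -> [4, 14, 15, 19, 26, 37, 38, 47]

Final sorted array: [4, 14, 15, 19, 26, 37, 38, 47]

The merge sort proceeds by recursively splitting the array and merging sorted halves.
After all merges, the sorted array is [4, 14, 15, 19, 26, 37, 38, 47].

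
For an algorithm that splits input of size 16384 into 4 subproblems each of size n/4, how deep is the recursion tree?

For divide and conquer with division factor 4:

Problem sizes at each level:
Level 0: 16384
Level 1: 4096
Level 2: 1024
Level 3: 256
Level 4: 64
Level 5: 16
Level 6: 4
Level 7: 1

The root is level 0 and the size-1 base case is level 7 (the tree spans levels 0 through 7, i.e. 8 levels counting the root), so the depth is the number of divisions: log_4(16384) = 7

The recursion tree depth is log_4(16384) = 7. At each level, the problem size is divided by 4, so it takes 7 divisions to reduce to a base case of size 1. The algorithm makes 4 recursive calls at each level.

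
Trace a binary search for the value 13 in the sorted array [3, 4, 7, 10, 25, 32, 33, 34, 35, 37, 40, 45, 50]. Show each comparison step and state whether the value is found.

Binary search for 13 in [3, 4, 7, 10, 25, 32, 33, 34, 35, 37, 40, 45, 50]:

lo=0, hi=12, mid=6, arr[mid]=33 -> 33 > 13, search left half
lo=0, hi=5, mid=2, arr[mid]=7 -> 7 < 13, search right half
lo=3, hi=5, mid=4, arr[mid]=25 -> 25 > 13, search left half
lo=3, hi=3, mid=3, arr[mid]=10 -> 10 < 13, search right half
lo=4 > hi=3, target 13 not found

Binary search determines that 13 is not in the array after 4 comparisons. The search space was exhausted without finding the target.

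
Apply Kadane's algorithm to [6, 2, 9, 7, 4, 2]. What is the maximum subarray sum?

Using Kadane's algorithm on [6, 2, 9, 7, 4, 2]:

Scanning through the array:
Position 1 (value 2): max_ending_here = 8, max_so_far = 8
Position 2 (value 9): max_ending_here = 17, max_so_far = 17
Position 3 (value 7): max_ending_here = 24, max_so_far = 24
Position 4 (value 4): max_ending_here = 28, max_so_far = 28
Position 5 (value 2): max_ending_here = 30, max_so_far = 30

Maximum subarray: [6, 2, 9, 7, 4, 2]
Maximum sum: 30

The maximum subarray is [6, 2, 9, 7, 4, 2] with sum 30. This subarray runs from index 0 to index 5.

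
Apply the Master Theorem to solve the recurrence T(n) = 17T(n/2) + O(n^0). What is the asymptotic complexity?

Master Theorem for T(n) = 17T(n/2) + O(n^0):

a = 17, b = 2, c = 0
log_b(a) = log_2(17) = 4.0875

Case 1: c = 0 < log_2(17) = 4.0875
T(n) = O(n^(log_2 17))

For T(n) = 17T(n/2) + O(n^0): log_2(17) = 4.0875. This is Case 1 of the Master Theorem (c < log_b(a), work dominated by leaves), giving O(n^(log_2 17)).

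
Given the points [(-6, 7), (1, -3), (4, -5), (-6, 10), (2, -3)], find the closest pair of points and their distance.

Computing all pairwise distances among 5 points:

d((-6, 7), (1, -3)) = 12.2066
d((-6, 7), (4, -5)) = 15.6205
d((-6, 7), (-6, 10)) = 3.0
d((-6, 7), (2, -3)) = 12.8062
d((1, -3), (4, -5)) = 3.6056
d((1, -3), (-6, 10)) = 14.7648
d((1, -3), (2, -3)) = 1.0 <-- minimum
d((4, -5), (-6, 10)) = 18.0278
d((4, -5), (2, -3)) = 2.8284
d((-6, 10), (2, -3)) = 15.2643

Closest pair: (1, -3) and (2, -3) with distance 1.0

The closest pair is (1, -3) and (2, -3) with Euclidean distance 1.0. For 5 points, brute-force pairwise comparison is shown above. For large n, the divide-and-conquer algorithm (sort by x, recurse on halves, check the dividing strip) achieves O(n log n).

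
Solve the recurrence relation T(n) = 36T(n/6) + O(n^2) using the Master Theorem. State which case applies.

Master Theorem for T(n) = 36T(n/6) + O(n^2):

a = 36, b = 6, c = 2
log_b(a) = log_6(36) = 2.0000

Case 2: c = 2 = log_6(36) = 2.0000
T(n) = O(n^2 log n) = O(n^2 log n)

For T(n) = 36T(n/6) + O(n^2): log_6(36) = 2.0000. This is Case 2 of the Master Theorem (c = log_b(a), equal work at all levels), giving O(n^2 log n).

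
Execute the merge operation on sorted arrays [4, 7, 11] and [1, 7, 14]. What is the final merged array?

Merging process:

Compare 4 vs 1: take 1 from right. Merged: [1]
Compare 4 vs 7: take 4 from left. Merged: [1, 4]
Compare 7 vs 7: take 7 from left. Merged: [1, 4, 7]
Compare 11 vs 7: take 7 from right. Merged: [1, 4, 7, 7]
Compare 11 vs 14: take 11 from left. Merged: [1, 4, 7, 7, 11]
Append remaining from right: [14]. Merged: [1, 4, 7, 7, 11, 14]

Final merged array: [1, 4, 7, 7, 11, 14]
Total comparisons: 5

The merged array is [1, 4, 7, 7, 11, 14], requiring 5 comparisons. The merge step runs in O(n) time where n is the total number of elements.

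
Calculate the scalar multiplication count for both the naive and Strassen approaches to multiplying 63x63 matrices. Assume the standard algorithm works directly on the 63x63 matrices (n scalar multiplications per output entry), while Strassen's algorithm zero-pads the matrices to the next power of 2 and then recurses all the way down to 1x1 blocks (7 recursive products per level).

Matrix multiplication for 63x63 matrices:

Strassen's algorithm requires power-of-2 dimensions. Pad 63x63 to 64x64 (next power of 2).

Standard algorithm: 63^3 = 250047 multiplications
Strassen's algorithm: 7^(log2(64)) = 7^6 = 117649 multiplications
Savings: 250047 - 117649 = 132398 multiplications

Standard: 250047 multiplications (63^3). Strassen: 117649 multiplications (7^6, after padding to 64x64). Strassen reduces 8 recursive multiplications to 7 at each level.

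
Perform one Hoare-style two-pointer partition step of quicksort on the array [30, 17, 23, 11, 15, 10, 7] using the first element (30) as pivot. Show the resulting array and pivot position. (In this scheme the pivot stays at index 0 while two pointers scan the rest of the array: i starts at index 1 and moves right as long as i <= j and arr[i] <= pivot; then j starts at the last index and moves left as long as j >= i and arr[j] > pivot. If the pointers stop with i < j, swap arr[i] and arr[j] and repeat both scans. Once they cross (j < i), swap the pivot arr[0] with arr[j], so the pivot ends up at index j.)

Hoare-style two-pointer partition with pivot = 30:

Initial array: [30, 17, 23, 11, 15, 10, 7]

Pointers start at i = 1, j = 6.
i ends at 7, j ends at 6: the pointers have crossed (j < i), so scanning stops.

Swap pivot arr[0] with arr[6] to place pivot at position 6: [7, 17, 23, 11, 15, 10, 30]
Pivot position: 6

After partitioning with pivot 30, the array becomes [7, 17, 23, 11, 15, 10, 30]. The pivot is placed at index 6. All elements to the left of the pivot are <= 30, and all elements to the right are > 30.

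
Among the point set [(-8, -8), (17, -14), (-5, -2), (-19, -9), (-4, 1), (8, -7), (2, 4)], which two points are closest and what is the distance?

Computing all pairwise distances among 7 points:

d((-8, -8), (17, -14)) = 25.7099
d((-8, -8), (-5, -2)) = 6.7082
d((-8, -8), (-19, -9)) = 11.0454
d((-8, -8), (-4, 1)) = 9.8489
d((-8, -8), (8, -7)) = 16.0312
d((-8, -8), (2, 4)) = 15.6205
d((17, -14), (-5, -2)) = 25.0599
d((17, -14), (-19, -9)) = 36.3456
d((17, -14), (-4, 1)) = 25.807
d((17, -14), (8, -7)) = 11.4018
d((17, -14), (2, 4)) = 23.4307
d((-5, -2), (-19, -9)) = 15.6525
d((-5, -2), (-4, 1)) = 3.1623 <-- minimum
d((-5, -2), (8, -7)) = 13.9284
d((-5, -2), (2, 4)) = 9.2195
d((-19, -9), (-4, 1)) = 18.0278
d((-19, -9), (8, -7)) = 27.074
d((-19, -9), (2, 4)) = 24.6982
d((-4, 1), (8, -7)) = 14.4222
d((-4, 1), (2, 4)) = 6.7082
d((8, -7), (2, 4)) = 12.53

Closest pair: (-5, -2) and (-4, 1) with distance 3.1623

The closest pair is (-5, -2) and (-4, 1) with Euclidean distance 3.1623. For 7 points, brute-force pairwise comparison is shown above. For large n, the divide-and-conquer algorithm (sort by x, recurse on halves, check the dividing strip) achieves O(n log n).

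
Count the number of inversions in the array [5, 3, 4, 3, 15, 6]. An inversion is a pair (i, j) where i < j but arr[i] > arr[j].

Finding inversions in [5, 3, 4, 3, 15, 6]:

(0, 1): arr[0]=5 > arr[1]=3
(0, 2): arr[0]=5 > arr[2]=4
(0, 3): arr[0]=5 > arr[3]=3
(2, 3): arr[2]=4 > arr[3]=3
(4, 5): arr[4]=15 > arr[5]=6

Total inversions: 5

The array has 5 inversion(s): (0,1), (0,2), (0,3), (2,3), (4,5). Each pair (i,j) satisfies i < j and arr[i] > arr[j].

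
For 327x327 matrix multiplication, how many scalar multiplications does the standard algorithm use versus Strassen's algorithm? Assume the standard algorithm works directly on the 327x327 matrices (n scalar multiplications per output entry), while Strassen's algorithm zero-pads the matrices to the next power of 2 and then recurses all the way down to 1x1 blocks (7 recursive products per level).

Matrix multiplication for 327x327 matrices:

Strassen's algorithm requires power-of-2 dimensions. Pad 327x327 to 512x512 (next power of 2).

Standard algorithm: 327^3 = 34965783 multiplications
Strassen's algorithm: 7^(log2(512)) = 7^9 = 40353607 multiplications
Difference: 34965783 - 40353607 = -5387824 (Strassen uses MORE here due to padding overhead — for small or just-over-power-of-2 n, padding can outweigh the per-level savings)

Standard: 34965783 multiplications (327^3). Strassen: 40353607 multiplications (7^9, after padding to 512x512). Strassen reduces 8 recursive multiplications to 7 at each level.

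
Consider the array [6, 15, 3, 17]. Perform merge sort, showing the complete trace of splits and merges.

Merge sort trace:

Split: [6, 15, 3, 17] -> [6, 15] and [3, 17]
  Split: [6, 15] -> [6] and [15]
  Merge: [6] + [15] -> [6, 15]
  Split: [3, 17] -> [3] and [17]
  Merge: [3] + [17] -> [3, 17]
Merge: [6, 15] + [3, 17] -> [3, 6, 15, 17]

Final sorted array: [3, 6, 15, 17]

The merge sort proceeds by recursively splitting the array and merging sorted halves.
After all merges, the sorted array is [3, 6, 15, 17].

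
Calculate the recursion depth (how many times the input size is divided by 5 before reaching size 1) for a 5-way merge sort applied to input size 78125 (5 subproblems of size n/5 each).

For divide and conquer with division factor 5:

Problem sizes at each level:
Level 0: 78125
Level 1: 15625
Level 2: 3125
Level 3: 625
Level 4: 125
Level 5: 25
Level 6: 5
Level 7: 1

The root is level 0 and the size-1 base case is level 7 (the tree spans levels 0 through 7, i.e. 8 levels counting the root), so the depth is the number of divisions: log_5(78125) = 7

The recursion tree depth is log_5(78125) = 7. At each level, the problem size is divided by 5, so it takes 7 divisions to reduce to a base case of size 1. The algorithm makes 5 recursive calls at each level.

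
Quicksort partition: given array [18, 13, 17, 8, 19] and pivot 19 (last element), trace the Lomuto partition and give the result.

Lomuto partition with pivot = 19:

Initial array: [18, 13, 17, 8, 19]

arr[0]=18 <= 19: swap with position 0, array becomes [18, 13, 17, 8, 19]
arr[1]=13 <= 19: swap with position 1, array becomes [18, 13, 17, 8, 19]
arr[2]=17 <= 19: swap with position 2, array becomes [18, 13, 17, 8, 19]
arr[3]=8 <= 19: swap with position 3, array becomes [18, 13, 17, 8, 19]

Place pivot at position 4: [18, 13, 17, 8, 19]
Pivot position: 4

After partitioning with pivot 19, the array becomes [18, 13, 17, 8, 19]. The pivot is placed at index 4. All elements to the left of the pivot are <= 19, and all elements to the right are > 19.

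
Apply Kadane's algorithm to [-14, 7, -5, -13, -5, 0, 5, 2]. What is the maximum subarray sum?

Using Kadane's algorithm on [-14, 7, -5, -13, -5, 0, 5, 2]:

Scanning through the array:
Position 1 (value 7): max_ending_here = 7, max_so_far = 7
Position 2 (value -5): max_ending_here = 2, max_so_far = 7
Position 3 (value -13): max_ending_here = -11, max_so_far = 7
Position 4 (value -5): max_ending_here = -5, max_so_far = 7
Position 5 (value 0): max_ending_here = 0, max_so_far = 7
Position 6 (value 5): max_ending_here = 5, max_so_far = 7
Position 7 (value 2): max_ending_here = 7, max_so_far = 7

Maximum subarray: [7]
Maximum sum: 7

The maximum subarray is [7] with sum 7. This subarray runs from index 1 to index 1.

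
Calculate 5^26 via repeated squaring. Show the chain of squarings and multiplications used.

Computing 5^26 by squaring (build up from 5^1; each line after the first costs one multiplication):

5^1 = 5
5^2 = (5^1)^2 = 5^2 = 25
5^3 = 5 * 5^2 = 5 * 25 = 125
5^6 = (5^3)^2 = 125^2 = 15625
5^12 = (5^6)^2 = 15625^2 = 244140625
5^13 = 5 * 5^12 = 5 * 244140625 = 1220703125
5^26 = (5^13)^2 = 1220703125^2 = 1490116119384765625

Result: 1490116119384765625
Multiplications needed: 6 (6 lines after 5^1)

5^26 = 1490116119384765625. Using exponentiation by squaring, this requires 6 multiplications. The key idea: if the exponent is even, square the half-power; if odd, multiply by the base once.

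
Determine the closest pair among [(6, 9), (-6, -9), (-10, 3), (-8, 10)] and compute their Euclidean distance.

Computing all pairwise distances among 4 points:

d((6, 9), (-6, -9)) = 21.6333
d((6, 9), (-10, 3)) = 17.088
d((6, 9), (-8, 10)) = 14.0357
d((-6, -9), (-10, 3)) = 12.6491
d((-6, -9), (-8, 10)) = 19.105
d((-10, 3), (-8, 10)) = 7.2801 <-- minimum

Closest pair: (-10, 3) and (-8, 10) with distance 7.2801

The closest pair is (-10, 3) and (-8, 10) with Euclidean distance 7.2801. For 4 points, brute-force pairwise comparison is shown above. For large n, the divide-and-conquer algorithm (sort by x, recurse on halves, check the dividing strip) achieves O(n log n).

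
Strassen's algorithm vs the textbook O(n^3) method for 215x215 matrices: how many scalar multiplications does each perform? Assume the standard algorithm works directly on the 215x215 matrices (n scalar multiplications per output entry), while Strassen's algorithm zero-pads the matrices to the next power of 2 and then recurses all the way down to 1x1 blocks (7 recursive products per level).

Matrix multiplication for 215x215 matrices:

Strassen's algorithm requires power-of-2 dimensions. Pad 215x215 to 256x256 (next power of 2).

Standard algorithm: 215^3 = 9938375 multiplications
Strassen's algorithm: 7^(log2(256)) = 7^8 = 5764801 multiplications
Savings: 9938375 - 5764801 = 4173574 multiplications

Standard: 9938375 multiplications (215^3). Strassen: 5764801 multiplications (7^8, after padding to 256x256). Strassen reduces 8 recursive multiplications to 7 at each level.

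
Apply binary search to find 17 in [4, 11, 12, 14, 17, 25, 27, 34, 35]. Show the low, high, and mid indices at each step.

Binary search for 17 in [4, 11, 12, 14, 17, 25, 27, 34, 35]:

lo=0, hi=8, mid=4, arr[mid]=17 -> Found target at index 4!

Binary search finds 17 at index 4 after 1 comparisons. The search repeatedly halves the search space by comparing with the middle element.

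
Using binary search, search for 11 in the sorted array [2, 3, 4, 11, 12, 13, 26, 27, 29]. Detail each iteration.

Binary search for 11 in [2, 3, 4, 11, 12, 13, 26, 27, 29]:

lo=0, hi=8, mid=4, arr[mid]=12 -> 12 > 11, search left half
lo=0, hi=3, mid=1, arr[mid]=3 -> 3 < 11, search right half
lo=2, hi=3, mid=2, arr[mid]=4 -> 4 < 11, search right half
lo=3, hi=3, mid=3, arr[mid]=11 -> Found target at index 3!

Binary search finds 11 at index 3 after 4 comparisons. The search repeatedly halves the search space by comparing with the middle element.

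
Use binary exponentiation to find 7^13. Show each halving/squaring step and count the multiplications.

Computing 7^13 by squaring (build up from 7^1; each line after the first costs one multiplication):

7^1 = 7
7^2 = (7^1)^2 = 7^2 = 49
7^3 = 7 * 7^2 = 7 * 49 = 343
7^6 = (7^3)^2 = 343^2 = 117649
7^12 = (7^6)^2 = 117649^2 = 13841287201
7^13 = 7 * 7^12 = 7 * 13841287201 = 96889010407

Result: 96889010407
Multiplications needed: 5 (5 lines after 7^1)

7^13 = 96889010407. Using exponentiation by squaring, this requires 5 multiplications. The key idea: if the exponent is even, square the half-power; if odd, multiply by the base once.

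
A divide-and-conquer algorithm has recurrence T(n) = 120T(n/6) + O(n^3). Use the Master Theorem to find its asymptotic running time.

Master Theorem for T(n) = 120T(n/6) + O(n^3):

a = 120, b = 6, c = 3
log_b(a) = log_6(120) = 2.6720

Case 3: c = 3 > log_6(120) = 2.6720
T(n) = O(n^3) = O(n^3)

For T(n) = 120T(n/6) + O(n^3): log_6(120) = 2.6720. This is Case 3 of the Master Theorem (c > log_b(a), work dominated by root), giving O(n^3).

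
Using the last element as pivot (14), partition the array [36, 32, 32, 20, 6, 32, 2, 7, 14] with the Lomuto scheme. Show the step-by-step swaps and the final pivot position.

Lomuto partition with pivot = 14:

Initial array: [36, 32, 32, 20, 6, 32, 2, 7, 14]

arr[0]=36 > 14: no swap
arr[1]=32 > 14: no swap
arr[2]=32 > 14: no swap
arr[3]=20 > 14: no swap
arr[4]=6 <= 14: swap with position 0, array becomes [6, 32, 32, 20, 36, 32, 2, 7, 14]
arr[5]=32 > 14: no swap
arr[6]=2 <= 14: swap with position 1, array becomes [6, 2, 32, 20, 36, 32, 32, 7, 14]
arr[7]=7 <= 14: swap with position 2, array becomes [6, 2, 7, 20, 36, 32, 32, 32, 14]

Place pivot at position 3: [6, 2, 7, 14, 36, 32, 32, 32, 20]
Pivot position: 3

After partitioning with pivot 14, the array becomes [6, 2, 7, 14, 36, 32, 32, 32, 20]. The pivot is placed at index 3. All elements to the left of the pivot are <= 14, and all elements to the right are > 14.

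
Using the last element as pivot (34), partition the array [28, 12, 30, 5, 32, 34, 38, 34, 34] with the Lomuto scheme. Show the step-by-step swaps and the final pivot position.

Lomuto partition with pivot = 34:

Initial array: [28, 12, 30, 5, 32, 34, 38, 34, 34]

arr[0]=28 <= 34: swap with position 0, array becomes [28, 12, 30, 5, 32, 34, 38, 34, 34]
arr[1]=12 <= 34: swap with position 1, array becomes [28, 12, 30, 5, 32, 34, 38, 34, 34]
arr[2]=30 <= 34: swap with position 2, array becomes [28, 12, 30, 5, 32, 34, 38, 34, 34]
arr[3]=5 <= 34: swap with position 3, array becomes [28, 12, 30, 5, 32, 34, 38, 34, 34]
arr[4]=32 <= 34: swap with position 4, array becomes [28, 12, 30, 5, 32, 34, 38, 34, 34]
arr[5]=34 <= 34: swap with position 5, array becomes [28, 12, 30, 5, 32, 34, 38, 34, 34]
arr[6]=38 > 34: no swap
arr[7]=34 <= 34: swap with position 6, array becomes [28, 12, 30, 5, 32, 34, 34, 38, 34]

Place pivot at position 7: [28, 12, 30, 5, 32, 34, 34, 34, 38]
Pivot position: 7

After partitioning with pivot 34, the array becomes [28, 12, 30, 5, 32, 34, 34, 34, 38]. The pivot is placed at index 7. All elements to the left of the pivot are <= 34, and all elements to the right are > 34.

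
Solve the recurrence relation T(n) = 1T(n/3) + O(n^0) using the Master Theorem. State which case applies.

Master Theorem for T(n) = 1T(n/3) + O(n^0):

a = 1, b = 3, c = 0
log_b(a) = log_3(1) = 0.0000

Case 2: c = 0 = log_3(1) = 0.0000
T(n) = O(n^0 log n) = O(log n)

For T(n) = 1T(n/3) + O(n^0): log_3(1) = 0.0000. This is Case 2 of the Master Theorem (c = log_b(a), equal work at all levels), giving O(log n).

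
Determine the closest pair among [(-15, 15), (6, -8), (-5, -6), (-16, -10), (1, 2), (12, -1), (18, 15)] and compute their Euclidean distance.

Computing all pairwise distances among 7 points:

d((-15, 15), (6, -8)) = 31.1448
d((-15, 15), (-5, -6)) = 23.2594
d((-15, 15), (-16, -10)) = 25.02
d((-15, 15), (1, 2)) = 20.6155
d((-15, 15), (12, -1)) = 31.3847
d((-15, 15), (18, 15)) = 33.0
d((6, -8), (-5, -6)) = 11.1803
d((6, -8), (-16, -10)) = 22.0907
d((6, -8), (1, 2)) = 11.1803
d((6, -8), (12, -1)) = 9.2195 <-- minimum
d((6, -8), (18, 15)) = 25.9422
d((-5, -6), (-16, -10)) = 11.7047
d((-5, -6), (1, 2)) = 10.0
d((-5, -6), (12, -1)) = 17.72
d((-5, -6), (18, 15)) = 31.1448
d((-16, -10), (1, 2)) = 20.8087
d((-16, -10), (12, -1)) = 29.4109
d((-16, -10), (18, 15)) = 42.2019
d((1, 2), (12, -1)) = 11.4018
d((1, 2), (18, 15)) = 21.4009
d((12, -1), (18, 15)) = 17.088

Closest pair: (6, -8) and (12, -1) with distance 9.2195

The closest pair is (6, -8) and (12, -1) with Euclidean distance 9.2195. For 7 points, brute-force pairwise comparison is shown above. For large n, the divide-and-conquer algorithm (sort by x, recurse on halves, check the dividing strip) achieves O(n log n).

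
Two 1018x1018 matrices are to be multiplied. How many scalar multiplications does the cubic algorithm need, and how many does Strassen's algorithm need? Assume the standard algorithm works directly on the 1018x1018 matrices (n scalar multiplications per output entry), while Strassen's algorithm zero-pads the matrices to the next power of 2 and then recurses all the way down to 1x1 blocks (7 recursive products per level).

Matrix multiplication for 1018x1018 matrices:

Strassen's algorithm requires power-of-2 dimensions. Pad 1018x1018 to 1024x1024 (next power of 2).

Standard algorithm: 1018^3 = 1054977832 multiplications
Strassen's algorithm: 7^(log2(1024)) = 7^10 = 282475249 multiplications
Savings: 1054977832 - 282475249 = 772502583 multiplications

Standard: 1054977832 multiplications (1018^3). Strassen: 282475249 multiplications (7^10, after padding to 1024x1024). Strassen reduces 8 recursive multiplications to 7 at each level.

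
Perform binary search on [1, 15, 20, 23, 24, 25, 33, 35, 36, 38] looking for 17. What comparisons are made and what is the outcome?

Binary search for 17 in [1, 15, 20, 23, 24, 25, 33, 35, 36, 38]:

lo=0, hi=9, mid=4, arr[mid]=24 -> 24 > 17, search left half
lo=0, hi=3, mid=1, arr[mid]=15 -> 15 < 17, search right half
lo=2, hi=3, mid=2, arr[mid]=20 -> 20 > 17, search left half
lo=2 > hi=1, target 17 not found

Binary search determines that 17 is not in the array after 3 comparisons. The search space was exhausted without finding the target.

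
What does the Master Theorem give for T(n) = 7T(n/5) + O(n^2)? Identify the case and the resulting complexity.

Master Theorem for T(n) = 7T(n/5) + O(n^2):

a = 7, b = 5, c = 2
log_b(a) = log_5(7) = 1.2091

Case 3: c = 2 > log_5(7) = 1.2091
T(n) = O(n^2) = O(n^2)

For T(n) = 7T(n/5) + O(n^2): log_5(7) = 1.2091. This is Case 3 of the Master Theorem (c > log_b(a), work dominated by root), giving O(n^2).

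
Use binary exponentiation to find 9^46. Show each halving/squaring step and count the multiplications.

Computing 9^46 by squaring (build up from 9^1; each line after the first costs one multiplication):

9^1 = 9
9^2 = (9^1)^2 = 9^2 = 81
9^4 = (9^2)^2 = 81^2 = 6561
9^5 = 9 * 9^4 = 9 * 6561 = 59049
9^10 = (9^5)^2 = 59049^2 = 3486784401
9^11 = 9 * 9^10 = 9 * 3486784401 = 31381059609
9^22 = (9^11)^2 = 31381059609^2 = 984770902183611232881
9^23 = 9 * 9^22 = 9 * 984770902183611232881 = 8862938119652501095929
9^46 = (9^23)^2 = 8862938119652501095929^2 = 78551672112789411833022577315290546060373041

Result: 78551672112789411833022577315290546060373041
Multiplications needed: 8 (8 lines after 9^1)

9^46 = 78551672112789411833022577315290546060373041. Using exponentiation by squaring, this requires 8 multiplications. The key idea: if the exponent is even, square the half-power; if odd, multiply by the base once.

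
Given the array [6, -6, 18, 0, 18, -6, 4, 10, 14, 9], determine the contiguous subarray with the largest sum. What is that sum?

Using Kadane's algorithm on [6, -6, 18, 0, 18, -6, 4, 10, 14, 9]:

Scanning through the array:
Position 1 (value -6): max_ending_here = 0, max_so_far = 6
Position 2 (value 18): max_ending_here = 18, max_so_far = 18
Position 3 (value 0): max_ending_here = 18, max_so_far = 18
Position 4 (value 18): max_ending_here = 36, max_so_far = 36
Position 5 (value -6): max_ending_here = 30, max_so_far = 36
Position 6 (value 4): max_ending_here = 34, max_so_far = 36
Position 7 (value 10): max_ending_here = 44, max_so_far = 44
Position 8 (value 14): max_ending_here = 58, max_so_far = 58
Position 9 (value 9): max_ending_here = 67, max_so_far = 67

Maximum subarray: [6, -6, 18, 0, 18, -6, 4, 10, 14, 9]
Maximum sum: 67

The maximum subarray is [6, -6, 18, 0, 18, -6, 4, 10, 14, 9] with sum 67. This subarray runs from index 0 to index 9.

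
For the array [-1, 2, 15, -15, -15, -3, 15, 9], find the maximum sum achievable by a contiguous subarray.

Using Kadane's algorithm on [-1, 2, 15, -15, -15, -3, 15, 9]:

Scanning through the array:
Position 1 (value 2): max_ending_here = 2, max_so_far = 2
Position 2 (value 15): max_ending_here = 17, max_so_far = 17
Position 3 (value -15): max_ending_here = 2, max_so_far = 17
Position 4 (value -15): max_ending_here = -13, max_so_far = 17
Position 5 (value -3): max_ending_here = -3, max_so_far = 17
Position 6 (value 15): max_ending_here = 15, max_so_far = 17
Position 7 (value 9): max_ending_here = 24, max_so_far = 24

Maximum subarray: [15, 9]
Maximum sum: 24

The maximum subarray is [15, 9] with sum 24. This subarray runs from index 6 to index 7.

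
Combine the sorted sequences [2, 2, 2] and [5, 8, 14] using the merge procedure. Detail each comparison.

Merging process:

Compare 2 vs 5: take 2 from left. Merged: [2]
Compare 2 vs 5: take 2 from left. Merged: [2, 2]
Compare 2 vs 5: take 2 from left. Merged: [2, 2, 2]
Append remaining from right: [5, 8, 14]. Merged: [2, 2, 2, 5, 8, 14]

Final merged array: [2, 2, 2, 5, 8, 14]
Total comparisons: 3

The merged array is [2, 2, 2, 5, 8, 14], requiring 3 comparisons. The merge step runs in O(n) time where n is the total number of elements.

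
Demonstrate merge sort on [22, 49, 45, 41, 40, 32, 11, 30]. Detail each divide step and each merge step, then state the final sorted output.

Merge sort trace:

Split: [22, 49, 45, 41, 40, 32, 11, 30] -> [22, 49, 45, 41] and [40, 32, 11, 30]
  Split: [22, 49, 45, 41] -> [22, 49] and [45, 41]
    Split: [22, 49] -> [22] and [49]
    Merge: [22] + [49] -> [22, 49]
    Split: [45, 41] -> [45] and [41]
    Merge: [45] + [41] -> [41, 45]
  Merge: [22, 49] + [41, 45] -> [22, 41, 45, 49]
  Split: [40, 32, 11, 30] -> [40, 32] and [11, 30]
    Split: [40, 32] -> [40] and [32]
    Merge: [40] + [32] -> [32, 40]
    Split: [11, 30] -> [11] and [30]
    Merge: [11] + [30] -> [11, 30]
  Merge: [32, 40] + [11, 30] -> [11, 30, 32, 40]
Merge: [22, 41, 45, 49] + [11, 30, 32, 40] -> [11, 22, 30, 32, 40, 41, 45, 49]

Final sorted array: [11, 22, 30, 32, 40, 41, 45, 49]

The merge sort proceeds by recursively splitting the array and merging sorted halves.
After all merges, the sorted array is [11, 22, 30, 32, 40, 41, 45, 49].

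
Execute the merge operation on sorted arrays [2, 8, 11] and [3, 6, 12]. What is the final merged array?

Merging process:

Compare 2 vs 3: take 2 from left. Merged: [2]
Compare 8 vs 3: take 3 from right. Merged: [2, 3]
Compare 8 vs 6: take 6 from right. Merged: [2, 3, 6]
Compare 8 vs 12: take 8 from left. Merged: [2, 3, 6, 8]
Compare 11 vs 12: take 11 from left. Merged: [2, 3, 6, 8, 11]
Append remaining from right: [12]. Merged: [2, 3, 6, 8, 11, 12]

Final merged array: [2, 3, 6, 8, 11, 12]
Total comparisons: 5

The merged array is [2, 3, 6, 8, 11, 12], requiring 5 comparisons. The merge step runs in O(n) time where n is the total number of elements.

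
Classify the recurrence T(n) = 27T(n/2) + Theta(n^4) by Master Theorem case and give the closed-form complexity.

Master Theorem for T(n) = 27T(n/2) + O(n^4):

a = 27, b = 2, c = 4
log_b(a) = log_2(27) = 4.7549

Case 1: c = 4 < log_2(27) = 4.7549
T(n) = O(n^(log_2 27))

For T(n) = 27T(n/2) + O(n^4): log_2(27) = 4.7549. This is Case 1 of the Master Theorem (c < log_b(a), work dominated by leaves), giving O(n^(log_2 27)).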